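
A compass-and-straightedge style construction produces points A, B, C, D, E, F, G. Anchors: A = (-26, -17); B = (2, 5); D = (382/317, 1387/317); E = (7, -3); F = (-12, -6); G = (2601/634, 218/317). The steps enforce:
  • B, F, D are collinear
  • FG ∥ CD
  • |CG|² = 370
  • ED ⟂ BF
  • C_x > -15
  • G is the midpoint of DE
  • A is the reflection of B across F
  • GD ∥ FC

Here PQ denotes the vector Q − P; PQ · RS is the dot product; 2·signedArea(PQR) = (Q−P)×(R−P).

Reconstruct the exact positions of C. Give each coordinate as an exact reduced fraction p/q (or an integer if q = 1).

1. C_x = -9445/634  [FG ∥ CD ∩ GD ∥ FC]
2. C_y = -733/317  [FG ∥ CD ∩ GD ∥ FC]
   → C = (-9445/634, -733/317)

C = (-9445/634, -733/317)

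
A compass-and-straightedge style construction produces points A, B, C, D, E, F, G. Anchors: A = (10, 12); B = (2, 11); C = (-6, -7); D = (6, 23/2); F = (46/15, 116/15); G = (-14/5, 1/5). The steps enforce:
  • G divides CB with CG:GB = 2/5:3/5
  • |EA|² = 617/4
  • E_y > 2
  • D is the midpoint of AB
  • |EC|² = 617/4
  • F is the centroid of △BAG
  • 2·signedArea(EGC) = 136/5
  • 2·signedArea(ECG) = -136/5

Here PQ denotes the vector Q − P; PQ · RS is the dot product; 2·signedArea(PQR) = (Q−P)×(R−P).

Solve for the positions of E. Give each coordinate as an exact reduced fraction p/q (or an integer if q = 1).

1. E_x = 2  [line -36/5·x + 16/5·y + 32/5 = 0 ∩ |EC|² = 617/4]
2. E_y = 5/2  [line -36/5·x + 16/5·y + 32/5 = 0 ∩ |EC|² = 617/4]
   → E = (2, 5/2)

E = (2, 5/2)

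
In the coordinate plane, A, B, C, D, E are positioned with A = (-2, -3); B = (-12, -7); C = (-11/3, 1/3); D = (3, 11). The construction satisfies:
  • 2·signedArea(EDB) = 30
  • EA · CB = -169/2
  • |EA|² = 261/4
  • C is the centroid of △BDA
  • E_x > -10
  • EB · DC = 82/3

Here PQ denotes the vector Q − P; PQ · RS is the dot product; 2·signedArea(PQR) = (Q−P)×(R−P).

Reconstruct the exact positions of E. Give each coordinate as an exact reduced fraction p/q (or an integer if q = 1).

E = (-19/2, -6)

1. E_x = -19/2  [2·signedArea(EDB) = 30 ∩ EA · CB = -169/2]
2. E_y = -6  [2·signedArea(EDB) = 30 ∩ EA · CB = -169/2]
   → E = (-19/2, -6)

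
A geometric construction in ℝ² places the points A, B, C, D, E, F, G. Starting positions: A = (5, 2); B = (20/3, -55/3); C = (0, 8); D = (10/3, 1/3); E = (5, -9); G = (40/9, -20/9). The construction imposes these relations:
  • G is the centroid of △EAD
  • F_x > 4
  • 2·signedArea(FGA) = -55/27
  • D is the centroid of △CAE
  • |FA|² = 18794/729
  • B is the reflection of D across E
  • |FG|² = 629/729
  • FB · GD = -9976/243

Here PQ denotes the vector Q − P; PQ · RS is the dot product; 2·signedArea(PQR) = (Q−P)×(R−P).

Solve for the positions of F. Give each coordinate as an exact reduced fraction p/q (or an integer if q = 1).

1. F_x = 130/27  [FB · GD = -9976/243 ∩ 2·signedArea(FGA) = -55/27]
2. F_y = -83/27  [FB · GD = -9976/243 ∩ 2·signedArea(FGA) = -55/27]
   → F = (130/27, -83/27)

F = (130/27, -83/27)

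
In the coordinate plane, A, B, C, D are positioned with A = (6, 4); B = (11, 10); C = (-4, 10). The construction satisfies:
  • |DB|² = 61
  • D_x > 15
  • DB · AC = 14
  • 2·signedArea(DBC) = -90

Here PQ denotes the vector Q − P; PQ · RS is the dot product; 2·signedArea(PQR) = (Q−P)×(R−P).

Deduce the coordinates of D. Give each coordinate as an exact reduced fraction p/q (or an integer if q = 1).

D = (16, 16)

1. D_x = 16  [2·signedArea(DBC) = -90 ∩ DB · AC = 14]
2. D_y = 16  [2·signedArea(DBC) = -90 ∩ DB · AC = 14]
   → D = (16, 16)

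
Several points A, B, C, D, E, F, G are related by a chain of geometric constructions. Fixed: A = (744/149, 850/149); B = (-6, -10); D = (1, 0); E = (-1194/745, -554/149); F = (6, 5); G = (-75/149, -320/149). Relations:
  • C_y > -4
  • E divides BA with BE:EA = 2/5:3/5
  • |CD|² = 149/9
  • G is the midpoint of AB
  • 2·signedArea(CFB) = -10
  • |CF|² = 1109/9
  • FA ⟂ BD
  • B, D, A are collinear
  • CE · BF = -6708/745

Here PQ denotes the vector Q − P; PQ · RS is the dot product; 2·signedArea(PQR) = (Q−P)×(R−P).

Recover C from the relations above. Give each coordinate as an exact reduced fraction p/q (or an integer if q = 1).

1. C_x = -4/3  [CE · BF = -6708/745 ∩ 2·signedArea(CFB) = -10]
2. C_y = -10/3  [CE · BF = -6708/745 ∩ 2·signedArea(CFB) = -10]
   → C = (-4/3, -10/3)

C = (-4/3, -10/3)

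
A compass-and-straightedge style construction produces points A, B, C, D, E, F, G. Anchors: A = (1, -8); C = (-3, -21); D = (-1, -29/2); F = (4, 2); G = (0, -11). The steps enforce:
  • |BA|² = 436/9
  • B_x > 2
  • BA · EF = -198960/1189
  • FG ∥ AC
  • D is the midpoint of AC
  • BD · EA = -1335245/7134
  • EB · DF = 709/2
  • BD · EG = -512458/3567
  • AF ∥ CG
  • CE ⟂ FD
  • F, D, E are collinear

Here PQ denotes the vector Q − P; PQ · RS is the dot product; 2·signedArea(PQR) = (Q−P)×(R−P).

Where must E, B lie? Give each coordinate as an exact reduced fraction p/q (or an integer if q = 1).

1. E_x = -3534/1189  [F, D, E are collinear ∩ CE ⟂ FD]
2. E_y = -24979/1189  [F, D, E are collinear ∩ CE ⟂ FD]
   → E = (-3534/1189, -24979/1189)
3. B_x = 3  [BD · EA = -1335245/7134 ∩ EB · DF = 709/2]
4. B_y = -4/3  [BD · EA = -1335245/7134 ∩ EB · DF = 709/2]
   → B = (3, -4/3)

B = (3, -4/3)
E = (-3534/1189, -24979/1189)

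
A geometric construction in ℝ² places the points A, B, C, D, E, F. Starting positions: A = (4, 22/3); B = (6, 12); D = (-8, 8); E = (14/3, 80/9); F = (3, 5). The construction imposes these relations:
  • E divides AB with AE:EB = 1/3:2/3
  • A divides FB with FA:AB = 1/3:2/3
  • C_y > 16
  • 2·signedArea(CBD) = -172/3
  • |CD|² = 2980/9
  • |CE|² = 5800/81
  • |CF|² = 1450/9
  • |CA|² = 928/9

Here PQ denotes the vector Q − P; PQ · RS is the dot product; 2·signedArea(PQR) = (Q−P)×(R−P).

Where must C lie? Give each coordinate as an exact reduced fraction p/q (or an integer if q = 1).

C = (8, 50/3)

1. C_x = 8  [line 4·x + -14·y + 604/3 = 0 ∩ |CE|² = 5800/81]
2. C_y = 50/3  [line 4·x + -14·y + 604/3 = 0 ∩ |CE|² = 5800/81]
   → C = (8, 50/3)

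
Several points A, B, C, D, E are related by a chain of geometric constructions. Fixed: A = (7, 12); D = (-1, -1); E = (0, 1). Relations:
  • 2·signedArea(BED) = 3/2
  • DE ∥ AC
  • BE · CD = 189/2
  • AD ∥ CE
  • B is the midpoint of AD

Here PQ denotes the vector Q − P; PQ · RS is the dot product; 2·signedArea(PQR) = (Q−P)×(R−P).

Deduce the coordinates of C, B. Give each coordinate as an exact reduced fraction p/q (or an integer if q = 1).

B = (3, 11/2)
C = (8, 14)

1. C_x = 8  [AD ∥ CE ∩ DE ∥ AC]
2. C_y = 14  [AD ∥ CE ∩ DE ∥ AC]
   → C = (8, 14)
3. B_x = 3  [B is the midpoint of AD]
4. B_y = 11/2  [B is the midpoint of AD]
   → B = (3, 11/2)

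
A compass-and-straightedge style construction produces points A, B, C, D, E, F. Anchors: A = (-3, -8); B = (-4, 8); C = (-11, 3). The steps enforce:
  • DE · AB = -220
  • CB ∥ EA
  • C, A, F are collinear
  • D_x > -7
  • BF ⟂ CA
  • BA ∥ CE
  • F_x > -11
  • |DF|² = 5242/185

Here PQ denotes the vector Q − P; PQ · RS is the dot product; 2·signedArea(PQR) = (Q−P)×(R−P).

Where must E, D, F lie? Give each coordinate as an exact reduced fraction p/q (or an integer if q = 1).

1. E_x = -10  [CB ∥ EA ∩ BA ∥ CE]
2. E_y = -13  [CB ∥ EA ∩ BA ∥ CE]
   → E = (-10, -13)
3. F_x = -2027/185  [C, A, F are collinear ∩ BF ⟂ CA]
4. F_y = 544/185  [C, A, F are collinear ∩ BF ⟂ CA]
   → F = (-2027/185, 544/185)
5. D_x = -6  [line 1·x + -16·y + 22 = 0 ∩ |DF|² = 5242/185]
6. D_y = 1  [line 1·x + -16·y + 22 = 0 ∩ |DF|² = 5242/185]
   → D = (-6, 1)

D = (-6, 1)
E = (-10, -13)
F = (-2027/185, 544/185)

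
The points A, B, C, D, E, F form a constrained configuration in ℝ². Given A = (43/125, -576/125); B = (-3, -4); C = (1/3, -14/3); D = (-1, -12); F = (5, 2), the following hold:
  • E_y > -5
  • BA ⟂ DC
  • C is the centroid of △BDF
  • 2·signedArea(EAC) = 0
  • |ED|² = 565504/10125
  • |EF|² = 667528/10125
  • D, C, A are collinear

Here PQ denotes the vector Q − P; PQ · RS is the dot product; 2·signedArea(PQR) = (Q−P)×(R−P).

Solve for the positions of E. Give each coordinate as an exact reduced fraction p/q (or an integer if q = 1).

1. E_x = 379/1125  [line 22/375·x + -4/375·y + -26/375 = 0 ∩ |ED|² = 565504/10125]
2. E_y = -5228/1125  [line 22/375·x + -4/375·y + -26/375 = 0 ∩ |ED|² = 565504/10125]
   → E = (379/1125, -5228/1125)

E = (379/1125, -5228/1125)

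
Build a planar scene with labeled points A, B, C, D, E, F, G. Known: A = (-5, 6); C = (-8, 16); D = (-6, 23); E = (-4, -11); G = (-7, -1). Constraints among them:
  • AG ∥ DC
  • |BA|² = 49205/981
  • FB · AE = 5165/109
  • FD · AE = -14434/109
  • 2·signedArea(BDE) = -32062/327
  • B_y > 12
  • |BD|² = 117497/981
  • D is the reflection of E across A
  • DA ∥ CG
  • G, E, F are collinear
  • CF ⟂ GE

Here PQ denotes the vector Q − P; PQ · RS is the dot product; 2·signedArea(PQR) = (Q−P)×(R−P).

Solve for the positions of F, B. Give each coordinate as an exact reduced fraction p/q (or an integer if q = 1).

B = (-2699/327, 4019/327)
F = (-1282/109, 1621/109)

1. F_x = -1282/109  [G, E, F are collinear ∩ CF ⟂ GE]
2. F_y = 1621/109  [G, E, F are collinear ∩ CF ⟂ GE]
   → F = (-1282/109, 1621/109)
3. B_x = -2699/327  [2·signedArea(BDE) = -32062/327 ∩ FB · AE = 5165/109]
4. B_y = 4019/327  [2·signedArea(BDE) = -32062/327 ∩ FB · AE = 5165/109]
   → B = (-2699/327, 4019/327)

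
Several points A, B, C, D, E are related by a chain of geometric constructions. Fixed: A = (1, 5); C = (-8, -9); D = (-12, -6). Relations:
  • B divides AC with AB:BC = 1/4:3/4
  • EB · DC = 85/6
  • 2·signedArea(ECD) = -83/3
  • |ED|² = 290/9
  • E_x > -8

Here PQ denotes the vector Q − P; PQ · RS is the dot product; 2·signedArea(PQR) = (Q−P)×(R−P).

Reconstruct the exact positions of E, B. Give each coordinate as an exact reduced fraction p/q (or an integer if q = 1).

1. E_x = -23/3  [line -3·x + -4·y + -97/3 = 0 ∩ |ED|² = 290/9]
2. E_y = -7/3  [line -3·x + -4·y + -97/3 = 0 ∩ |ED|² = 290/9]
   → E = (-23/3, -7/3)
3. B_x = -5/4  [B divides AC with AB:BC = 1/4:3/4]
4. B_y = 3/2  [B divides AC with AB:BC = 1/4:3/4]
   → B = (-5/4, 3/2)

B = (-5/4, 3/2)
E = (-23/3, -7/3)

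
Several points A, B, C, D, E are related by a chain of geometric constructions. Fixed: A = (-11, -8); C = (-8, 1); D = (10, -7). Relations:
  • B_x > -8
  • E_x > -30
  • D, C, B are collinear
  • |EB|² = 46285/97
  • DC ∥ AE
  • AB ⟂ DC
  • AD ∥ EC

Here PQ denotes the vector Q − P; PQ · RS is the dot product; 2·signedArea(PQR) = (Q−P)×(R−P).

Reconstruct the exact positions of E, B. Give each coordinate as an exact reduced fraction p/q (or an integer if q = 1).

B = (-695/97, 61/97)
E = (-29, 0)

1. E_x = -29  [AD ∥ EC ∩ DC ∥ AE]
2. E_y = 0  [AD ∥ EC ∩ DC ∥ AE]
   → E = (-29, 0)
3. B_x = -695/97  [D, C, B are collinear ∩ AB ⟂ DC]
4. B_y = 61/97  [D, C, B are collinear ∩ AB ⟂ DC]
   → B = (-695/97, 61/97)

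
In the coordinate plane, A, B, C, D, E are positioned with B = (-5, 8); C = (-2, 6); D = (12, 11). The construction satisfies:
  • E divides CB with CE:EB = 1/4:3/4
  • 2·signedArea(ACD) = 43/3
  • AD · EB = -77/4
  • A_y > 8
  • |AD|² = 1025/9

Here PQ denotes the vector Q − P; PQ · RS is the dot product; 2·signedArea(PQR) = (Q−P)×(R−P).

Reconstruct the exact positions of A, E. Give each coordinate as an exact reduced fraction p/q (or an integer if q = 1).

A = (5/3, 25/3)
E = (-11/4, 13/2)

1. E_x = -11/4  [E divides CB with CE:EB = 1/4:3/4]
2. E_y = 13/2  [E divides CB with CE:EB = 1/4:3/4]
   → E = (-11/4, 13/2)
3. A_x = 5/3  [2·signedArea(ACD) = 43/3 ∩ AD · EB = -77/4]
4. A_y = 25/3  [2·signedArea(ACD) = 43/3 ∩ AD · EB = -77/4]
   → A = (5/3, 25/3)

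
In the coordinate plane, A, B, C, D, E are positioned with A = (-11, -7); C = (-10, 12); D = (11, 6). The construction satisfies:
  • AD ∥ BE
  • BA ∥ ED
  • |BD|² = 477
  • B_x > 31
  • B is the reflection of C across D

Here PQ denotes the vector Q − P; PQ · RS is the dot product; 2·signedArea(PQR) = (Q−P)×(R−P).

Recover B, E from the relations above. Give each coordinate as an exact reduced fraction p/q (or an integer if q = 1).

B = (32, 0)
E = (54, 13)

1. B_x = 32  [B is the reflection of C across D]
2. B_y = 0  [B is the reflection of C across D]
   → B = (32, 0)
3. E_x = 54  [BA ∥ ED ∩ AD ∥ BE]
4. E_y = 13  [BA ∥ ED ∩ AD ∥ BE]
   → E = (54, 13)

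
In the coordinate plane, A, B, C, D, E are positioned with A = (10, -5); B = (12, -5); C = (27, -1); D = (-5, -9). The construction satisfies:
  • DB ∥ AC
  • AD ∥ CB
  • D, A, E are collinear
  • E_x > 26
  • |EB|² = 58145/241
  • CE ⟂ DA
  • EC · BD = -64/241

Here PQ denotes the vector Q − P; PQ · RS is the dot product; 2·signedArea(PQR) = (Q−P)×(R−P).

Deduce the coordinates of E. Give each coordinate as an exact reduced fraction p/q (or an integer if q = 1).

1. E_x = 6475/241  [D, A, E are collinear ∩ CE ⟂ DA]
2. E_y = -121/241  [D, A, E are collinear ∩ CE ⟂ DA]
   → E = (6475/241, -121/241)

E = (6475/241, -121/241)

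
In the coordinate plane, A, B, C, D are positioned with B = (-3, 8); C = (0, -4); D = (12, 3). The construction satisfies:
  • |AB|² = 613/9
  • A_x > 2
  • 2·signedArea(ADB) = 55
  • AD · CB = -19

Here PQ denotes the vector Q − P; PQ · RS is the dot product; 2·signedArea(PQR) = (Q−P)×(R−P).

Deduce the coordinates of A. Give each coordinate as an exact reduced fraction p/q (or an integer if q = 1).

A = (3, 7/3)

1. A_x = 3  [AD · CB = -19 ∩ 2·signedArea(ADB) = 55]
2. A_y = 7/3  [AD · CB = -19 ∩ 2·signedArea(ADB) = 55]
   → A = (3, 7/3)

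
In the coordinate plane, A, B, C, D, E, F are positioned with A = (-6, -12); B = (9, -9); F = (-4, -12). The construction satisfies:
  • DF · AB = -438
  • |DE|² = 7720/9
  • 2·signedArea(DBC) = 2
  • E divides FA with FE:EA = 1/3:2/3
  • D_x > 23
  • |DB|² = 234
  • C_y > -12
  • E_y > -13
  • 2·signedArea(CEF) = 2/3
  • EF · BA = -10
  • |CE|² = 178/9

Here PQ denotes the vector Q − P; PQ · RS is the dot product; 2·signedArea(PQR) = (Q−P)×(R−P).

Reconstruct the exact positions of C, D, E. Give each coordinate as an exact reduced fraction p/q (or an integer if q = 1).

C = (-1/3, -11)
D = (24, -6)
E = (-14/3, -12)

1. D_x = 24  [line -15·x + -3·y + 342 = 0 ∩ |DB|² = 234]
2. D_y = -6  [line -15·x + -3·y + 342 = 0 ∩ |DB|² = 234]
   → D = (24, -6)
3. E_x = -14/3  [E divides FA with FE:EA = 1/3:2/3]
4. E_y = -12  [E divides FA with FE:EA = 1/3:2/3]
   → E = (-14/3, -12)
5. C_x = -1/3  [2·signedArea(CEF) = 2/3 ∩ 2·signedArea(DBC) = 2]
6. C_y = -11  [2·signedArea(CEF) = 2/3 ∩ 2·signedArea(DBC) = 2]
   → C = (-1/3, -11)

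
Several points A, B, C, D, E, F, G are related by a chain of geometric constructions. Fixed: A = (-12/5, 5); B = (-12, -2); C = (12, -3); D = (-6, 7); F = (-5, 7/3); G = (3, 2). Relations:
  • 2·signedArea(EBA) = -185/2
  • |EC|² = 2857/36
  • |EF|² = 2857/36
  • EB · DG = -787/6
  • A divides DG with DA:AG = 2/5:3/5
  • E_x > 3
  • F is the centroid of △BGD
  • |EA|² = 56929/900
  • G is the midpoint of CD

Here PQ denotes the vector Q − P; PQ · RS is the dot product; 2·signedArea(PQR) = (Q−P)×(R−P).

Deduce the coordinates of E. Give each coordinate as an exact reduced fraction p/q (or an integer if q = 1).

E = (7/2, -1/3)

1. E_x = 7/2  [2·signedArea(EBA) = -185/2 ∩ EB · DG = -787/6]
2. E_y = -1/3  [2·signedArea(EBA) = -185/2 ∩ EB · DG = -787/6]
   → E = (7/2, -1/3)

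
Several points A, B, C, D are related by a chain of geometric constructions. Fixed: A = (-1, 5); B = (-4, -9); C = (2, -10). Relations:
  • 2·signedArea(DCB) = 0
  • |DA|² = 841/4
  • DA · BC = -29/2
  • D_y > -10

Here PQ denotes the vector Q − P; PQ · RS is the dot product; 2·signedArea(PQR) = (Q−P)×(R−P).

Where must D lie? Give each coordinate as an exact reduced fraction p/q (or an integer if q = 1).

1. D_x = -1  [2·signedArea(DCB) = 0 ∩ DA · BC = -29/2]
2. D_y = -19/2  [2·signedArea(DCB) = 0 ∩ DA · BC = -29/2]
   → D = (-1, -19/2)

D = (-1, -19/2)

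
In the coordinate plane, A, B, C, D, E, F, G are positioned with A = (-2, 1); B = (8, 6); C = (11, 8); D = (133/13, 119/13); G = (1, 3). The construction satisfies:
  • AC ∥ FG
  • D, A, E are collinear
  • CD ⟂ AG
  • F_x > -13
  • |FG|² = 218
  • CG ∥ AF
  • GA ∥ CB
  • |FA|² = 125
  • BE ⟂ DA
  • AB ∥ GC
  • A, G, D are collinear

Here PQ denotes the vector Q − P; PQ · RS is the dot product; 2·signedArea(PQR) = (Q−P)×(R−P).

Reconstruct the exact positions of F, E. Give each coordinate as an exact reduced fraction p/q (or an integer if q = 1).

E = (94/13, 93/13)
F = (-12, -4)

1. F_x = -12  [AC ∥ FG ∩ CG ∥ AF]
2. F_y = -4  [AC ∥ FG ∩ CG ∥ AF]
   → F = (-12, -4)
3. E_x = 94/13  [D, A, E are collinear ∩ BE ⟂ DA]
4. E_y = 93/13  [D, A, E are collinear ∩ BE ⟂ DA]
   → E = (94/13, 93/13)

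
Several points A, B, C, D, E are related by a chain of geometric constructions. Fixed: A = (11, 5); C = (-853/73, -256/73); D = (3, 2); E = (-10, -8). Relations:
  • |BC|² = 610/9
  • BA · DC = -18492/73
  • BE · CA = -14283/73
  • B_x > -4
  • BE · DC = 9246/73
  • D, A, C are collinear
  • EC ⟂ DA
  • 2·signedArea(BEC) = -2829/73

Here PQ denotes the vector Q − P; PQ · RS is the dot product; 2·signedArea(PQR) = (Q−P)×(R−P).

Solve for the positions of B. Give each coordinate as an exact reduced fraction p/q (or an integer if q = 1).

1. B_x = -260/73  [line 1072/73·x + 402/73·y + 4690/73 = 0 ∩ |BC|² = 610/9]
2. B_y = -475/219  [line 1072/73·x + 402/73·y + 4690/73 = 0 ∩ |BC|² = 610/9]
   → B = (-260/73, -475/219)

B = (-260/73, -475/219)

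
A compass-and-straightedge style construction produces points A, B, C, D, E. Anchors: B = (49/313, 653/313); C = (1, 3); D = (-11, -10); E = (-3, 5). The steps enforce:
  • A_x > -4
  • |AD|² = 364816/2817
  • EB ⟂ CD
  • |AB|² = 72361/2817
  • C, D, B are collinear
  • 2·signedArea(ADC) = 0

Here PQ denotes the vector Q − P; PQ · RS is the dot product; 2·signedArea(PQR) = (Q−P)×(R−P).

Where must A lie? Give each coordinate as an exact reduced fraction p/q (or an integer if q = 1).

A = (-1027/313, -1538/939)

1. A_x = -1027/313  [line -13·x + 12·y + -23 = 0 ∩ |AD|² = 364816/2817]
2. A_y = -1538/939  [line -13·x + 12·y + -23 = 0 ∩ |AD|² = 364816/2817]
   → A = (-1027/313, -1538/939)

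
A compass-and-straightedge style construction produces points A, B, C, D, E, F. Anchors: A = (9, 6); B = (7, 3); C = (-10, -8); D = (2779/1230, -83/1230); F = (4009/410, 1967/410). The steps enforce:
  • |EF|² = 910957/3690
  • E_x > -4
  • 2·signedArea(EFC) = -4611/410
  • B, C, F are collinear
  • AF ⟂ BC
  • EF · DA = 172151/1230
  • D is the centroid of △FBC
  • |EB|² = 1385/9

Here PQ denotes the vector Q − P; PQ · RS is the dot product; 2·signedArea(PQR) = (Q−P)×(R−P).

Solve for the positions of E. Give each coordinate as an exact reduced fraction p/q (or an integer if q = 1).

1. E_x = -11/3  [EF · DA = 172151/1230 ∩ 2·signedArea(EFC) = -4611/410]
2. E_y = -10/3  [EF · DA = 172151/1230 ∩ 2·signedArea(EFC) = -4611/410]
   → E = (-11/3, -10/3)

E = (-11/3, -10/3)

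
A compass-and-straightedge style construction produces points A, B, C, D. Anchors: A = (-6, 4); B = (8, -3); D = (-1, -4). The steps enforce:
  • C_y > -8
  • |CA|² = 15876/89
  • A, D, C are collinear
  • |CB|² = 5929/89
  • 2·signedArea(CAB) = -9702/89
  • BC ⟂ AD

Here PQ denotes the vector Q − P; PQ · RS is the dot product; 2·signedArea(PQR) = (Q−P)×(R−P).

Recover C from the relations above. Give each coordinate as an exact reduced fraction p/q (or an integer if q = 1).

C = (96/89, -652/89)

1. C_x = 96/89  [A, D, C are collinear ∩ BC ⟂ AD]
2. C_y = -652/89  [A, D, C are collinear ∩ BC ⟂ AD]
   → C = (96/89, -652/89)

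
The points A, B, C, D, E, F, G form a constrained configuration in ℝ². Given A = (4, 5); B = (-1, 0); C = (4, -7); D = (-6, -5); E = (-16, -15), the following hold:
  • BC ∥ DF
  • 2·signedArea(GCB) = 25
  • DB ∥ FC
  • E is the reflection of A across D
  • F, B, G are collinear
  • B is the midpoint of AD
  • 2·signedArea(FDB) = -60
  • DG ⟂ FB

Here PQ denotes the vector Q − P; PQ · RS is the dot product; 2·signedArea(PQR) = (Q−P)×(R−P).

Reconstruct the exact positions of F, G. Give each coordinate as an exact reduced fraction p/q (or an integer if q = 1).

1. F_x = -1  [DB ∥ FC ∩ BC ∥ DF]
2. F_y = -12  [DB ∥ FC ∩ BC ∥ DF]
   → F = (-1, -12)
3. G_x = -1  [F, B, G are collinear ∩ DG ⟂ FB]
4. G_y = -5  [F, B, G are collinear ∩ DG ⟂ FB]
   → G = (-1, -5)

F = (-1, -12)
G = (-1, -5)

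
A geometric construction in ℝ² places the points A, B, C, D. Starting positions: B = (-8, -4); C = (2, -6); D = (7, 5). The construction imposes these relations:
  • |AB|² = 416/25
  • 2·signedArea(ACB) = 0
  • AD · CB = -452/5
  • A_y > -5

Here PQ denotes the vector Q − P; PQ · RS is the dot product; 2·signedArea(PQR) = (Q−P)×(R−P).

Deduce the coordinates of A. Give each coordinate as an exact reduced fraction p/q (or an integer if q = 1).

1. A_x = -4  [2·signedArea(ACB) = 0 ∩ AD · CB = -452/5]
2. A_y = -24/5  [2·signedArea(ACB) = 0 ∩ AD · CB = -452/5]
   → A = (-4, -24/5)

A = (-4, -24/5)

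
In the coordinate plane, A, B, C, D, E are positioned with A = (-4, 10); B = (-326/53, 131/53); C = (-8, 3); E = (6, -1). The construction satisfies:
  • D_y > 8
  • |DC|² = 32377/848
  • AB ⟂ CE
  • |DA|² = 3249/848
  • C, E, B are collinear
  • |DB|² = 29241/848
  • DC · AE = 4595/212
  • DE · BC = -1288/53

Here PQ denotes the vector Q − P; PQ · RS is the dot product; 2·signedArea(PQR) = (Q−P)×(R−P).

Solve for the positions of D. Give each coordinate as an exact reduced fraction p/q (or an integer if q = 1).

D = (-481/106, 1721/212)

1. D_x = -481/106  [DC · AE = 4595/212 ∩ DE · BC = -1288/53]
2. D_y = 1721/212  [DC · AE = 4595/212 ∩ DE · BC = -1288/53]
   → D = (-481/106, 1721/212)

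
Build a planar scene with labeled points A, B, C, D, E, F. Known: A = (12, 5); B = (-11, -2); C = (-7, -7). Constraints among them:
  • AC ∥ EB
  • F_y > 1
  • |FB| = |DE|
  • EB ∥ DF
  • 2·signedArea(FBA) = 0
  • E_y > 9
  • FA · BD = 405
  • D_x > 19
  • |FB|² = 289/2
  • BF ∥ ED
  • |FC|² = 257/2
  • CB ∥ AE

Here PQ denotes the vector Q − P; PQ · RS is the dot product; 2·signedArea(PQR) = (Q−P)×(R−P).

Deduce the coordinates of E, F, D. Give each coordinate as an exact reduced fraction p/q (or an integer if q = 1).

1. E_x = 8  [AC ∥ EB ∩ CB ∥ AE]
2. E_y = 10  [AC ∥ EB ∩ CB ∥ AE]
   → E = (8, 10)
3. F_x = 1/2  [line -7·x + 23·y + -31 = 0 ∩ |FB|² = 289/2]
4. F_y = 3/2  [line -7·x + 23·y + -31 = 0 ∩ |FB|² = 289/2]
   → F = (1/2, 3/2)
5. D_x = 39/2  [EB ∥ DF ∩ BF ∥ ED]
6. D_y = 27/2  [EB ∥ DF ∩ BF ∥ ED]
   → D = (39/2, 27/2)

D = (39/2, 27/2)
E = (8, 10)
F = (1/2, 3/2)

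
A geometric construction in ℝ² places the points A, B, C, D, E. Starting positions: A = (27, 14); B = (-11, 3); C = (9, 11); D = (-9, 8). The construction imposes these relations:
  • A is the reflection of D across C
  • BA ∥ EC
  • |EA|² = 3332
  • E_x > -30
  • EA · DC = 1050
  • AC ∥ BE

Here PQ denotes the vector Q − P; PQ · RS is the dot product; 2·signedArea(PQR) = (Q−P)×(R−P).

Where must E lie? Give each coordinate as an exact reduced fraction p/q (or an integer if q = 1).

E = (-29, 0)

1. E_x = -29  [BA ∥ EC ∩ AC ∥ BE]
2. E_y = 0  [BA ∥ EC ∩ AC ∥ BE]
   → E = (-29, 0)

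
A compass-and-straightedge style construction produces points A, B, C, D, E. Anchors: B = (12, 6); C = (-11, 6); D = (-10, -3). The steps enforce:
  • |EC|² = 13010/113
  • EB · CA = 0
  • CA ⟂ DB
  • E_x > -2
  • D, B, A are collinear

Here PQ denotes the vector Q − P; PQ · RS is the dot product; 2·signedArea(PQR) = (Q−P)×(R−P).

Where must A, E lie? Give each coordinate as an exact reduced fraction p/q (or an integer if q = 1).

1. A_x = -4352/565  [D, B, A are collinear ∩ CA ⟂ DB]
2. A_y = -1164/565  [D, B, A are collinear ∩ CA ⟂ DB]
   → A = (-4352/565, -1164/565)
3. E_x = -1074/565  [line -1863/565·x + 4554/565·y + -4968/565 = 0 ∩ |EC|² = 13010/113]
4. E_y = 177/565  [line -1863/565·x + 4554/565·y + -4968/565 = 0 ∩ |EC|² = 13010/113]
   → E = (-1074/565, 177/565)

A = (-4352/565, -1164/565)
E = (-1074/565, 177/565)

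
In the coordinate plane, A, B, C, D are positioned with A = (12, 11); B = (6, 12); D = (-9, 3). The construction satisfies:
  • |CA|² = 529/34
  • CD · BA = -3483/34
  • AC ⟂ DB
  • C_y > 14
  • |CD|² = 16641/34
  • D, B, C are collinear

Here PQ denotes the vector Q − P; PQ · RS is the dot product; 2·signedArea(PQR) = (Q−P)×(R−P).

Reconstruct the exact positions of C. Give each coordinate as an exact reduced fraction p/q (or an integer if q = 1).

1. C_x = 339/34  [D, B, C are collinear ∩ AC ⟂ DB]
2. C_y = 489/34  [D, B, C are collinear ∩ AC ⟂ DB]
   → C = (339/34, 489/34)

C = (339/34, 489/34)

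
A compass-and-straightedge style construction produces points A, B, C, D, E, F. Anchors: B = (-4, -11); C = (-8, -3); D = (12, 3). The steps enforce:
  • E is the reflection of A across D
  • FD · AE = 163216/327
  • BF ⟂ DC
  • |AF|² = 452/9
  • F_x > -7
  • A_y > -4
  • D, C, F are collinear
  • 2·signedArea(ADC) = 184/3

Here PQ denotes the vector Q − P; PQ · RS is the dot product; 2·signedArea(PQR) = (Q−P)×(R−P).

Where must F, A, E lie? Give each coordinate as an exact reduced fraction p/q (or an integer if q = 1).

A = (160/327, -1151/327)
E = (7688/327, 3113/327)
F = (-712/109, -279/109)

1. F_x = -712/109  [D, C, F are collinear ∩ BF ⟂ DC]
2. F_y = -279/109  [D, C, F are collinear ∩ BF ⟂ DC]
   → F = (-712/109, -279/109)
3. A_x = 160/327  [line 6·x + -20·y + -220/3 = 0 ∩ |AF|² = 452/9]
4. A_y = -1151/327  [line 6·x + -20·y + -220/3 = 0 ∩ |AF|² = 452/9]
   → A = (160/327, -1151/327)
5. E_x = 7688/327  [E is the reflection of A across D]
6. E_y = 3113/327  [E is the reflection of A across D]
   → E = (7688/327, 3113/327)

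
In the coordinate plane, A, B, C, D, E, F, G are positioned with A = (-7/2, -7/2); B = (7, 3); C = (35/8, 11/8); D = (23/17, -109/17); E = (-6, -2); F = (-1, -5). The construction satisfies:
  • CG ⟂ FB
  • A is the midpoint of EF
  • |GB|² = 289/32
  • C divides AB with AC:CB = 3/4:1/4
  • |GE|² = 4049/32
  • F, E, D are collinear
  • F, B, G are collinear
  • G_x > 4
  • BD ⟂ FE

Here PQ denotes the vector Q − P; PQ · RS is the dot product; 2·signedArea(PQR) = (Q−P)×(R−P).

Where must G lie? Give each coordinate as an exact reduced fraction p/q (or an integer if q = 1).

1. G_x = 39/8  [F, B, G are collinear ∩ CG ⟂ FB]
2. G_y = 7/8  [F, B, G are collinear ∩ CG ⟂ FB]
   → G = (39/8, 7/8)

G = (39/8, 7/8)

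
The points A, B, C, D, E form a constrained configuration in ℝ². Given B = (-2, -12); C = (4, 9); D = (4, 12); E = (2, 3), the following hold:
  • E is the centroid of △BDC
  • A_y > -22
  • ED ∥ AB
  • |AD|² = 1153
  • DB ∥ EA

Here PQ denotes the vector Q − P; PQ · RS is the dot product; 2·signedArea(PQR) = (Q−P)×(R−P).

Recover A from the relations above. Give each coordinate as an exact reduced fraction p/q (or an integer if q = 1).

1. A_x = -4  [ED ∥ AB ∩ DB ∥ EA]
2. A_y = -21  [ED ∥ AB ∩ DB ∥ EA]
   → A = (-4, -21)

A = (-4, -21)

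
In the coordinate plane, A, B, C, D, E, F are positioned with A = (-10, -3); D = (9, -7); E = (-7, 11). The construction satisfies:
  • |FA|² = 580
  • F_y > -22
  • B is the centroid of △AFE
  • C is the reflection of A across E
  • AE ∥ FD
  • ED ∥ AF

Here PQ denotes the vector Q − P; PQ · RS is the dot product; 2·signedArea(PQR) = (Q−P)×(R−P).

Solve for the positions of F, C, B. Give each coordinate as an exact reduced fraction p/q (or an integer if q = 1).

B = (-11/3, -13/3)
C = (-4, 25)
F = (6, -21)

1. F_x = 6  [AE ∥ FD ∩ ED ∥ AF]
2. F_y = -21  [AE ∥ FD ∩ ED ∥ AF]
   → F = (6, -21)
3. C_x = -4  [C is the reflection of A across E]
4. C_y = 25  [C is the reflection of A across E]
   → C = (-4, 25)
5. B_x = -11/3  [B is the centroid of △AFE]
6. B_y = -13/3  [B is the centroid of △AFE]
   → B = (-11/3, -13/3)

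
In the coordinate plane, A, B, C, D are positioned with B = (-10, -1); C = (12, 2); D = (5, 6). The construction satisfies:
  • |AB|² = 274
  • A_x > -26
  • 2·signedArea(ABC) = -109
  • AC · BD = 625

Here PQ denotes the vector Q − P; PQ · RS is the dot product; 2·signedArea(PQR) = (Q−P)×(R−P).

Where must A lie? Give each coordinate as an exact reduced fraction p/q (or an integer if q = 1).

1. A_x = -25  [2·signedArea(ABC) = -109 ∩ AC · BD = 625]
2. A_y = -8  [2·signedArea(ABC) = -109 ∩ AC · BD = 625]
   → A = (-25, -8)

A = (-25, -8)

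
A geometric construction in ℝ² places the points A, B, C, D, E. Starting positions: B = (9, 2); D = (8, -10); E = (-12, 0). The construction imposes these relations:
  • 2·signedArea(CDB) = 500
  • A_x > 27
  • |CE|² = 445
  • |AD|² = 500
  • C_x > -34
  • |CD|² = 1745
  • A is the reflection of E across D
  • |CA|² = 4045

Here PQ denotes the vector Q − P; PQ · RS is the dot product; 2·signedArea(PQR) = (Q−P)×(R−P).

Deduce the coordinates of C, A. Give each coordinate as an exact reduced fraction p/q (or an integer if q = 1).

1. A_x = 28  [A is the reflection of E across D]
2. A_y = -20  [A is the reflection of E across D]
   → A = (28, -20)
3. C_x = -33  [line -12·x + 1·y + -394 = 0 ∩ |CA|² = 4045]
4. C_y = -2  [line -12·x + 1·y + -394 = 0 ∩ |CA|² = 4045]
   → C = (-33, -2)

A = (28, -20)
C = (-33, -2)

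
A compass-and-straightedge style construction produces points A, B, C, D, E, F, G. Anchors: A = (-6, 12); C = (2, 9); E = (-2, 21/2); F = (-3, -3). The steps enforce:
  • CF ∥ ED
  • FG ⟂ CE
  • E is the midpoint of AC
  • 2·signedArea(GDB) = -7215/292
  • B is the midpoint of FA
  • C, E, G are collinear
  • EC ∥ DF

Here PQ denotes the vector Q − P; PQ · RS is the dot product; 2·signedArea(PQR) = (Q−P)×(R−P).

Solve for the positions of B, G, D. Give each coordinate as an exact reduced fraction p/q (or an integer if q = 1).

1. B_x = -9/2  [B is the midpoint of FA]
2. B_y = 9/2  [B is the midpoint of FA]
   → B = (-9/2, 9/2)
3. G_x = 114/73  [C, E, G are collinear ∩ FG ⟂ CE]
4. G_y = 669/73  [C, E, G are collinear ∩ FG ⟂ CE]
   → G = (114/73, 669/73)
5. D_x = -7  [EC ∥ DF ∩ CF ∥ ED]
6. D_y = -3/2  [EC ∥ DF ∩ CF ∥ ED]
   → D = (-7, -3/2)

B = (-9/2, 9/2)
D = (-7, -3/2)
G = (114/73, 669/73)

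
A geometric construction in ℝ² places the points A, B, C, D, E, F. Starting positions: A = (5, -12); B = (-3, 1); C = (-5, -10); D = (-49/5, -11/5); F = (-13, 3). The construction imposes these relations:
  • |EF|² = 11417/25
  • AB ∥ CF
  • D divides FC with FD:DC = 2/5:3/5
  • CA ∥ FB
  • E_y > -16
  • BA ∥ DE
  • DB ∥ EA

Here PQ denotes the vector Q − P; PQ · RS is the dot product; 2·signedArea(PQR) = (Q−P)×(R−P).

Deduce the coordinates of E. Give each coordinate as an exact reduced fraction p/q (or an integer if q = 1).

1. E_x = -9/5  [DB ∥ EA ∩ BA ∥ DE]
2. E_y = -76/5  [DB ∥ EA ∩ BA ∥ DE]
   → E = (-9/5, -76/5)

E = (-9/5, -76/5)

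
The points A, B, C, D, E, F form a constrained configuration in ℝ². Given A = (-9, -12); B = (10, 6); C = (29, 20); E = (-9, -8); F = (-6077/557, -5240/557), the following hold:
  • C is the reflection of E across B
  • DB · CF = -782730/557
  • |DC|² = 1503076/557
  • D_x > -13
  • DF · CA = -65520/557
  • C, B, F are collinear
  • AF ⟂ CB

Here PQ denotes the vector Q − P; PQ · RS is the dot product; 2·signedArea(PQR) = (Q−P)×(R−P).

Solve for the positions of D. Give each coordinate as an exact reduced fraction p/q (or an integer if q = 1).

D = (-7141/557, -6024/557)

1. D_x = -7141/557  [DB · CF = -782730/557 ∩ DF · CA = -65520/557]
2. D_y = -6024/557  [DB · CF = -782730/557 ∩ DF · CA = -65520/557]
   → D = (-7141/557, -6024/557)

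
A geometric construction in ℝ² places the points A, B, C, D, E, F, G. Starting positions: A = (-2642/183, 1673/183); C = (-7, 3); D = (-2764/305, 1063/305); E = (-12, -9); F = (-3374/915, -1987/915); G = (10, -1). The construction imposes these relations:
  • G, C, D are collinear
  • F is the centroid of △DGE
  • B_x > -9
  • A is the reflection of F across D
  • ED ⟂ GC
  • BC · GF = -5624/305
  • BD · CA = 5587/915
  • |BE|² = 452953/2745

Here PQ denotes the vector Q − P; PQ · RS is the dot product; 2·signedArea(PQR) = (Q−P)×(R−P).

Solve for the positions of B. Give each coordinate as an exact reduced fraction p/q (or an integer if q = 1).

1. B_x = -7663/915  [BC · GF = -5624/305 ∩ BD · CA = 5587/915]
2. B_y = 3041/915  [BC · GF = -5624/305 ∩ BD · CA = 5587/915]
   → B = (-7663/915, 3041/915)

B = (-7663/915, 3041/915)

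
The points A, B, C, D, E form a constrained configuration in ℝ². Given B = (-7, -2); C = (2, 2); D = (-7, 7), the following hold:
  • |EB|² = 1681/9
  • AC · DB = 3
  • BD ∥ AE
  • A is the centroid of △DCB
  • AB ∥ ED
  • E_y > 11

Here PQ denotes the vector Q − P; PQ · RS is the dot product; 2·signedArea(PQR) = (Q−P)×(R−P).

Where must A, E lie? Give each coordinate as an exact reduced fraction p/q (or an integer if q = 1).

1. A_x = -4  [A is the centroid of △DCB]
2. A_y = 7/3  [A is the centroid of △DCB]
   → A = (-4, 7/3)
3. E_x = -4  [AB ∥ ED ∩ BD ∥ AE]
4. E_y = 34/3  [AB ∥ ED ∩ BD ∥ AE]
   → E = (-4, 34/3)

A = (-4, 7/3)
E = (-4, 34/3)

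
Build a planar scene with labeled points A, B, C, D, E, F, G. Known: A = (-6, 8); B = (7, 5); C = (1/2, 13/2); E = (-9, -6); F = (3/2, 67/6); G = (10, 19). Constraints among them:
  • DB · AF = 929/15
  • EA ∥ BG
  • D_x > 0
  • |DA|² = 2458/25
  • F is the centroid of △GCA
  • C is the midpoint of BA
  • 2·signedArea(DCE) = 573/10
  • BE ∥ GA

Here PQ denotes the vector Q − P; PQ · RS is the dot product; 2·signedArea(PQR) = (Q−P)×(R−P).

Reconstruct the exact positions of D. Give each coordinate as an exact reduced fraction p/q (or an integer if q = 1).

1. D_x = 3/5  [2·signedArea(DCE) = 573/10 ∩ DB · AF = 929/15]
2. D_y = 3/5  [2·signedArea(DCE) = 573/10 ∩ DB · AF = 929/15]
   → D = (3/5, 3/5)

D = (3/5, 3/5)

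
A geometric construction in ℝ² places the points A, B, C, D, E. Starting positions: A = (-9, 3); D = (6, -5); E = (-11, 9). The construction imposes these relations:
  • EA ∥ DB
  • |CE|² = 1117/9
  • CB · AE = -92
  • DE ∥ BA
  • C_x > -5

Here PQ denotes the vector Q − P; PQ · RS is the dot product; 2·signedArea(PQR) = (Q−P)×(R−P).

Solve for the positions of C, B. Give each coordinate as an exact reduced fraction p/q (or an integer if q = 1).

1. B_x = 8  [DE ∥ BA ∩ EA ∥ DB]
2. B_y = -11  [DE ∥ BA ∩ EA ∥ DB]
   → B = (8, -11)
3. C_x = -4  [line 2·x + -6·y + 10 = 0 ∩ |CE|² = 1117/9]
4. C_y = 1/3  [line 2·x + -6·y + 10 = 0 ∩ |CE|² = 1117/9]
   → C = (-4, 1/3)

B = (8, -11)
C = (-4, 1/3)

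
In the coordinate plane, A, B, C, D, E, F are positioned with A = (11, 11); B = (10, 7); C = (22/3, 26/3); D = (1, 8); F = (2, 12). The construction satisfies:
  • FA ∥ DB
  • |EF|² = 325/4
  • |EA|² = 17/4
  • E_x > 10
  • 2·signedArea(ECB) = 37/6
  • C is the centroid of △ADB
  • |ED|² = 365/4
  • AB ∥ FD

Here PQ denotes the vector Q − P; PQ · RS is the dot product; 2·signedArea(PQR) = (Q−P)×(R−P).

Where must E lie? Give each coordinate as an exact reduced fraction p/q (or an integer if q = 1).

E = (21/2, 9)

1. E_x = 21/2  [line 5/3·x + 8/3·y + -83/2 = 0 ∩ |EA|² = 17/4]
2. E_y = 9  [line 5/3·x + 8/3·y + -83/2 = 0 ∩ |EA|² = 17/4]
   → E = (21/2, 9)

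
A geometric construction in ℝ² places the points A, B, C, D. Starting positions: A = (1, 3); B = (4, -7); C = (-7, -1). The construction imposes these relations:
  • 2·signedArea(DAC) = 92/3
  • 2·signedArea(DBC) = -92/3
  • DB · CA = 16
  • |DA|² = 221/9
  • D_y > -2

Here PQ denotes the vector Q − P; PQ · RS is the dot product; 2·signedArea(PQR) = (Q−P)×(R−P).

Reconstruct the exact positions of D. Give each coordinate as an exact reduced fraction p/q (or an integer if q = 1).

1. D_x = -2/3  [2·signedArea(DAC) = 92/3 ∩ 2·signedArea(DBC) = -92/3]
2. D_y = -5/3  [2·signedArea(DAC) = 92/3 ∩ 2·signedArea(DBC) = -92/3]
   → D = (-2/3, -5/3)

D = (-2/3, -5/3)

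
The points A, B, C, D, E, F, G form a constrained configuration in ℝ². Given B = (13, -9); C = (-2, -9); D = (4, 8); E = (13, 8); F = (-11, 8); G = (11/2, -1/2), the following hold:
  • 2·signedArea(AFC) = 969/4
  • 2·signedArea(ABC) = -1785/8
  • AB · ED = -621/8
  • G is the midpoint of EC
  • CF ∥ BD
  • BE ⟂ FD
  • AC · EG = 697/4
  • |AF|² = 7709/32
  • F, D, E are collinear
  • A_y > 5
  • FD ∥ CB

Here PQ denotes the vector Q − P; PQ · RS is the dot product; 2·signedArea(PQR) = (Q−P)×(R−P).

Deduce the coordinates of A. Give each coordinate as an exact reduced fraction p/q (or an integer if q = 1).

1. A_x = 35/8  [2·signedArea(ABC) = -1785/8 ∩ 2·signedArea(AFC) = 969/4]
2. A_y = 47/8  [2·signedArea(ABC) = -1785/8 ∩ 2·signedArea(AFC) = 969/4]
   → A = (35/8, 47/8)

A = (35/8, 47/8)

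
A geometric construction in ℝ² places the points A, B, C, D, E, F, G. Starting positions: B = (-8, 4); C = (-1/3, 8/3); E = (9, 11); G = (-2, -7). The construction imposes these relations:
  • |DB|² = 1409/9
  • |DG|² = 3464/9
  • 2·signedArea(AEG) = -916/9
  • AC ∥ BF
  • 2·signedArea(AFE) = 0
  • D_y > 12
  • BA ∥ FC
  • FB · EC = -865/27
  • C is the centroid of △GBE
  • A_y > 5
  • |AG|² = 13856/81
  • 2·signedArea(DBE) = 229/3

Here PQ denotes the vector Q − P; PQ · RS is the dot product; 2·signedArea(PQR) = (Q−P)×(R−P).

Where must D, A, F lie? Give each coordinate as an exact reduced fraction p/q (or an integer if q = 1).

1. D_x = 4/3  [line -7·x + 17·y + -601/3 = 0 ∩ |DB|² = 1409/9]
2. D_y = 37/3  [line -7·x + 17·y + -601/3 = 0 ∩ |DB|² = 1409/9]
   → D = (4/3, 37/3)
3. A_x = 2/9  [line 18·x + -11·y + 547/9 = 0 ∩ |AG|² = 13856/81]
4. A_y = 53/9  [line 18·x + -11·y + 547/9 = 0 ∩ |AG|² = 13856/81]
   → A = (2/9, 53/9)
5. F_x = -77/9  [2·signedArea(AFE) = 0 ∩ BA ∥ FC]
6. F_y = 7/9  [2·signedArea(AFE) = 0 ∩ BA ∥ FC]
   → F = (-77/9, 7/9)

A = (2/9, 53/9)
D = (4/3, 37/3)
F = (-77/9, 7/9)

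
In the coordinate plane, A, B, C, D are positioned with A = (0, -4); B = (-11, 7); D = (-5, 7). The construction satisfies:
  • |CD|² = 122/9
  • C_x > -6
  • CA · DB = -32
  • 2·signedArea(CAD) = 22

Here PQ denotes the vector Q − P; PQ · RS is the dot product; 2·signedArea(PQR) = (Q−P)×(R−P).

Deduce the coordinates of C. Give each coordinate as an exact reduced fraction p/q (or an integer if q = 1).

1. C_x = -16/3  [2·signedArea(CAD) = 22 ∩ CA · DB = -32]
2. C_y = 10/3  [2·signedArea(CAD) = 22 ∩ CA · DB = -32]
   → C = (-16/3, 10/3)

C = (-16/3, 10/3)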